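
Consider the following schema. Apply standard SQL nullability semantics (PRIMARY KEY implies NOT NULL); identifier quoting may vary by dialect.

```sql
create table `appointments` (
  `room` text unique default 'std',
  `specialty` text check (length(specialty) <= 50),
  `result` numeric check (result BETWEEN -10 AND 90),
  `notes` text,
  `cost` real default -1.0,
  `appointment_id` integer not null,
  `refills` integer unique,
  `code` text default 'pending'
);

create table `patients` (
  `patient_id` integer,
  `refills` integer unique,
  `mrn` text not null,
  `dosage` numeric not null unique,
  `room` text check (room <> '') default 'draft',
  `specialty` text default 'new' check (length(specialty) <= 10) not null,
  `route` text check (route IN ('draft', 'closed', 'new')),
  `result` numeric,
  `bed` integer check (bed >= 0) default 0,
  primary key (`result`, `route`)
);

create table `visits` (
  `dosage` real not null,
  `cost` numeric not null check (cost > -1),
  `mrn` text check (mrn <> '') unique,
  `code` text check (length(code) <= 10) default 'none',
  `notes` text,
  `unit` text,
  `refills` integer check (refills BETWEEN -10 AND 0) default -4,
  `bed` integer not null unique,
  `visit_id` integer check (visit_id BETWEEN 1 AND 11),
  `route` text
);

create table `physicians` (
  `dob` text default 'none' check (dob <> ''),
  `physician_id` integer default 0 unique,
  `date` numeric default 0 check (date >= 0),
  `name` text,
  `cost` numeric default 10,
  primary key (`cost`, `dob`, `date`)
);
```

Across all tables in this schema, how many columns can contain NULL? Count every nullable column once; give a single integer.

appointments: 7 nullable (room, specialty, result, notes, cost, refills, code — PK none and explicit NOT NULL columns excluded).
patients: 4 nullable (patient_id, refills, room, bed — PK (result, route) and explicit NOT NULL columns excluded).
visits: 7 nullable (mrn, code, notes, unit, refills, visit_id, route — PK none and explicit NOT NULL columns excluded).
physicians: 2 nullable (physician_id, name — PK (cost, dob, date) and explicit NOT NULL columns excluded).
Total: 7 + 4 + 7 + 2 = 20.

20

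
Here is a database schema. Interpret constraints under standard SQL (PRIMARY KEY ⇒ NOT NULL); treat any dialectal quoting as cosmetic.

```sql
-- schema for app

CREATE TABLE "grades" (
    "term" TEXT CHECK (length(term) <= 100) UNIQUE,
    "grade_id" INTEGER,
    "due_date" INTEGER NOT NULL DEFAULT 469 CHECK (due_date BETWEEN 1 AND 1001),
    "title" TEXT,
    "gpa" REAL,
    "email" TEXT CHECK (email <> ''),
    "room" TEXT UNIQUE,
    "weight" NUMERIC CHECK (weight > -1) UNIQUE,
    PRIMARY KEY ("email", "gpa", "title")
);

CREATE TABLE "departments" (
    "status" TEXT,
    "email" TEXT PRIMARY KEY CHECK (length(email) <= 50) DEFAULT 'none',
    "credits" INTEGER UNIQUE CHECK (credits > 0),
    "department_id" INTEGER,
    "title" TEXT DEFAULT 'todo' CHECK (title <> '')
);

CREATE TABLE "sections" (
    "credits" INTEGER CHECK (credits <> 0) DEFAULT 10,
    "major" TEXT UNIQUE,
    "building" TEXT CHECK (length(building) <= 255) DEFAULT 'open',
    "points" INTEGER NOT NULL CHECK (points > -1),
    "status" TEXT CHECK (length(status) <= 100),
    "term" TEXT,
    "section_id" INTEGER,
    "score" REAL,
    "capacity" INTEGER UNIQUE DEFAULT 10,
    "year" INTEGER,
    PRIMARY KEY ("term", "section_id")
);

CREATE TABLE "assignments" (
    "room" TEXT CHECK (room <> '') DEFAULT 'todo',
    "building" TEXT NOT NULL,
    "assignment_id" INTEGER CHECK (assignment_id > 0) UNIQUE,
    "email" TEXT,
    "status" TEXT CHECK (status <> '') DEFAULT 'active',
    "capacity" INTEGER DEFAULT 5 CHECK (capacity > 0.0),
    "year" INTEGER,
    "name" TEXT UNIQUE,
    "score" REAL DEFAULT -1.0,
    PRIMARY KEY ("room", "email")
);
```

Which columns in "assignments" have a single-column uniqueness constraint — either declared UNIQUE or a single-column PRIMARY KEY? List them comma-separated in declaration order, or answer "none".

- room: part of a composite PRIMARY KEY — only the tuple is unique, not this column on its own.
- building: no UNIQUE or single-column PK constraint.
- assignment_id: declared UNIQUE → unique.
- email: part of a composite PRIMARY KEY — only the tuple is unique, not this column on its own.
- status: no UNIQUE or single-column PK constraint.
- capacity: no UNIQUE or single-column PK constraint.
- year: no UNIQUE or single-column PK constraint.
- name: declared UNIQUE → unique.
- score: no UNIQUE or single-column PK constraint.

assignment_id, name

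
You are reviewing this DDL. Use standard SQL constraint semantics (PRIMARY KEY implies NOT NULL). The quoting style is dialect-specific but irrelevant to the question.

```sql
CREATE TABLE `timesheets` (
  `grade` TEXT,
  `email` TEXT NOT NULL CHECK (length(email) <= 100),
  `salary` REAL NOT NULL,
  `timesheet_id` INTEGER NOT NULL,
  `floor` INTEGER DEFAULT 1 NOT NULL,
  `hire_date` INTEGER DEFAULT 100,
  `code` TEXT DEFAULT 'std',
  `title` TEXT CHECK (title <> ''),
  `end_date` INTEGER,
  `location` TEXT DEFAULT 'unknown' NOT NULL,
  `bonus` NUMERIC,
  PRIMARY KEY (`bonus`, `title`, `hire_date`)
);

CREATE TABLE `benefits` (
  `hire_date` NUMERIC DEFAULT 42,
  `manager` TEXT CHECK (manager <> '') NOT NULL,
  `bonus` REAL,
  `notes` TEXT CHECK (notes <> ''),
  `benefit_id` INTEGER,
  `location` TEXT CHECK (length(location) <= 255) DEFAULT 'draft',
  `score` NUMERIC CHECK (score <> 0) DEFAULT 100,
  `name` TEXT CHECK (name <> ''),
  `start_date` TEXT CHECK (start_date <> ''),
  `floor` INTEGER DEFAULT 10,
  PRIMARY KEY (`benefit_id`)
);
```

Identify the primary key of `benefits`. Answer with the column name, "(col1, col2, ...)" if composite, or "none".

benefit_id

benefit_id is declared PRIMARY KEY as a table-level PRIMARY KEY clause.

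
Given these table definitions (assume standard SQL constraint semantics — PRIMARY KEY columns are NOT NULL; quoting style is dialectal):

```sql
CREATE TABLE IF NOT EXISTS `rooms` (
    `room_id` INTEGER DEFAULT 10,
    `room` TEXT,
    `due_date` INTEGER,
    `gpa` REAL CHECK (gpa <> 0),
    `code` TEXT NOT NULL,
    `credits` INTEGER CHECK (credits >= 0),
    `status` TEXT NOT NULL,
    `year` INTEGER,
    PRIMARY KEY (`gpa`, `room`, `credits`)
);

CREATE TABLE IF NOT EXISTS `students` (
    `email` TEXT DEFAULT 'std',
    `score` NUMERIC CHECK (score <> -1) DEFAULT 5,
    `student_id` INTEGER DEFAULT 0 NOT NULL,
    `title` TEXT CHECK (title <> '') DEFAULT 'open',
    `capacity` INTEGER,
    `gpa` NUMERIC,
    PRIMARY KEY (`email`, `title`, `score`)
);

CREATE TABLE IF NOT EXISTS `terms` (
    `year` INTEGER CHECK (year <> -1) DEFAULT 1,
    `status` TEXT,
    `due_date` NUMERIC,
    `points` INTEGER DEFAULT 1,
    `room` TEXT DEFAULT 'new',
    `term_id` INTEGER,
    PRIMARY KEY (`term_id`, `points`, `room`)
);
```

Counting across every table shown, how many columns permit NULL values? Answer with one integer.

8

rooms: 3 nullable (room_id, due_date, year — PK (gpa, room, credits) and explicit NOT NULL columns excluded).
students: 2 nullable (capacity, gpa — PK (email, title, score) and explicit NOT NULL columns excluded).
terms: 3 nullable (year, status, due_date — PK (term_id, points, room) and explicit NOT NULL columns excluded).
Total: 3 + 2 + 3 = 8.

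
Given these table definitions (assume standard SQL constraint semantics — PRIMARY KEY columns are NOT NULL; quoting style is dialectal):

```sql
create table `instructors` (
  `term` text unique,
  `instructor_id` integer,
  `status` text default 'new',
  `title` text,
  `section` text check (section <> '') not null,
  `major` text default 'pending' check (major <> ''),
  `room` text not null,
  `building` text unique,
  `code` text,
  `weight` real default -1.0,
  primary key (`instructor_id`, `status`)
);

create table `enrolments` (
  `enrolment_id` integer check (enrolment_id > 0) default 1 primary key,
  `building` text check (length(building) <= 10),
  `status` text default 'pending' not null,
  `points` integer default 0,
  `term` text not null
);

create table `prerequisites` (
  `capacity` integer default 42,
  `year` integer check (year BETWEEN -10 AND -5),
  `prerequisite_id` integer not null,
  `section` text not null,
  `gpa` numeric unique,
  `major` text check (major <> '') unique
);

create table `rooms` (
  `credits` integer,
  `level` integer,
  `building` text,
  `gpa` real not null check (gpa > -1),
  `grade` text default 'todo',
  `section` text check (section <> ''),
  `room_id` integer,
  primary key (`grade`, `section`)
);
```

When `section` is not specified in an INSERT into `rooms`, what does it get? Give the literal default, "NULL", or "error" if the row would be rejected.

error

section has no DEFAULT clause.
Omitting it would insert NULL, but it is part of the PRIMARY KEY, so the INSERT fails.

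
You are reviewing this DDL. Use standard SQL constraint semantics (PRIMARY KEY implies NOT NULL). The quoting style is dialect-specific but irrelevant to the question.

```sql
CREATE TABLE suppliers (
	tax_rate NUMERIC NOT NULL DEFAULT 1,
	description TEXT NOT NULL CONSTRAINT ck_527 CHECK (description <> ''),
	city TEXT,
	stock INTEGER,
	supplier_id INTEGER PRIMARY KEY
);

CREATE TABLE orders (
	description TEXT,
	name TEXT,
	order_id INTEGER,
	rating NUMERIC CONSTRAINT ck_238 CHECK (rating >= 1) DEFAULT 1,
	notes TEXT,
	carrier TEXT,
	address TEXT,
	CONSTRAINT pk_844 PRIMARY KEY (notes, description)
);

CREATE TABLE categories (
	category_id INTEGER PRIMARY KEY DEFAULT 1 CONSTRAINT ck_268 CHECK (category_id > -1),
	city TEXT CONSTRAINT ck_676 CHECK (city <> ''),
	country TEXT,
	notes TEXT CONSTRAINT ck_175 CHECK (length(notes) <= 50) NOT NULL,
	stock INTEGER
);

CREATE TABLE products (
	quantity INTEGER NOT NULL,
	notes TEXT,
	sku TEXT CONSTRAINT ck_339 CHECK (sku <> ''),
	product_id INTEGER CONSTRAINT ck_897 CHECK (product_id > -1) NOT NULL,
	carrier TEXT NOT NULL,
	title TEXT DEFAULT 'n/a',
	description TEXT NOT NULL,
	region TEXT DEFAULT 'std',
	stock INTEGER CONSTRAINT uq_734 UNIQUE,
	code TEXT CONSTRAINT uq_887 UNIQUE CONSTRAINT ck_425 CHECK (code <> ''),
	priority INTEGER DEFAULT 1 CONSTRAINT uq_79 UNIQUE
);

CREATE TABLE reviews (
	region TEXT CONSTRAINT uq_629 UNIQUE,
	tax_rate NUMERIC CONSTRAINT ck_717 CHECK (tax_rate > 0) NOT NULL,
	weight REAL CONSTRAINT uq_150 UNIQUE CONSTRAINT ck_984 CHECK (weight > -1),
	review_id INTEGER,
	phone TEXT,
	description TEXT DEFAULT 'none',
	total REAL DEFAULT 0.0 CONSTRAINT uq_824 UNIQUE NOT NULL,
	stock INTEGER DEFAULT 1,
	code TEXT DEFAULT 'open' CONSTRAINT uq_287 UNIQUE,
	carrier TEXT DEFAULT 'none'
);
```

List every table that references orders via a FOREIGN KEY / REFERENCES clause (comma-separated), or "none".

none

No REFERENCES clause anywhere in the schema names orders.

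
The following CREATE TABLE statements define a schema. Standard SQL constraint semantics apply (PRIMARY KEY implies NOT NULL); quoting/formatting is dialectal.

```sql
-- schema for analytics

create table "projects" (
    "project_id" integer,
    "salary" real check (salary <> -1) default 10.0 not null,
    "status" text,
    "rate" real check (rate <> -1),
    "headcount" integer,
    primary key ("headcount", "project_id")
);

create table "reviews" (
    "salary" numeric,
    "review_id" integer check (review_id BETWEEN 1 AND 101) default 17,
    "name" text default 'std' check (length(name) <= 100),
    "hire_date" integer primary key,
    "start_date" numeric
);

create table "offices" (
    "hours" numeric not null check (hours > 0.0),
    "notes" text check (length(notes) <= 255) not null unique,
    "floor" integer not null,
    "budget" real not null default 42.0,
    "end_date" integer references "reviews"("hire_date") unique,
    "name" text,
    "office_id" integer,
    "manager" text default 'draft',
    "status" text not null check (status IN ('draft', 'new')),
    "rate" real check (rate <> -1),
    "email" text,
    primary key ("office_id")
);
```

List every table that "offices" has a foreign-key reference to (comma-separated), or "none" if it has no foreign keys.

reviews

- end_date REFERENCES reviews(hire_date).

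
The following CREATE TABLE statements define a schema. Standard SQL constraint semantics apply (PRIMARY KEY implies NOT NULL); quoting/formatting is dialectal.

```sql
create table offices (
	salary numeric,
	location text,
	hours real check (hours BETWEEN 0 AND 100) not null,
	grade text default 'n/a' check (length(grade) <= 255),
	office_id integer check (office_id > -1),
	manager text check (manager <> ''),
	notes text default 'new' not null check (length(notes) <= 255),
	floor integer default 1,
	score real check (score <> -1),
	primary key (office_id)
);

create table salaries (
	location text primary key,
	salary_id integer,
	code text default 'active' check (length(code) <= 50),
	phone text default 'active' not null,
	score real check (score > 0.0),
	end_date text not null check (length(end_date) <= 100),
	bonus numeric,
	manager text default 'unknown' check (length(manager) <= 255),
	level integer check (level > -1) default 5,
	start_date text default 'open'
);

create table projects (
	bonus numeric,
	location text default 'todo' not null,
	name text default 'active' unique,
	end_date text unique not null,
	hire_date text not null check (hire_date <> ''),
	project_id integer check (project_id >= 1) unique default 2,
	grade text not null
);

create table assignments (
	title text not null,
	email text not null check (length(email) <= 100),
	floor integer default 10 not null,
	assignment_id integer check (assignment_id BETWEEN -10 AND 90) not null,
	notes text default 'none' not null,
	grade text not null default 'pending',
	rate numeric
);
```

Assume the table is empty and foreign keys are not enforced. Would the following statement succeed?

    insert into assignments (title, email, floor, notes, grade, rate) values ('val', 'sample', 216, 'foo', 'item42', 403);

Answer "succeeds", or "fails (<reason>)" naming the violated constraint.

assignment_id is omitted from the column list and has no DEFAULT, so it would receive NULL.
But assignment_id is declared NOT NULL.

fails (NOT NULL on assignment_id)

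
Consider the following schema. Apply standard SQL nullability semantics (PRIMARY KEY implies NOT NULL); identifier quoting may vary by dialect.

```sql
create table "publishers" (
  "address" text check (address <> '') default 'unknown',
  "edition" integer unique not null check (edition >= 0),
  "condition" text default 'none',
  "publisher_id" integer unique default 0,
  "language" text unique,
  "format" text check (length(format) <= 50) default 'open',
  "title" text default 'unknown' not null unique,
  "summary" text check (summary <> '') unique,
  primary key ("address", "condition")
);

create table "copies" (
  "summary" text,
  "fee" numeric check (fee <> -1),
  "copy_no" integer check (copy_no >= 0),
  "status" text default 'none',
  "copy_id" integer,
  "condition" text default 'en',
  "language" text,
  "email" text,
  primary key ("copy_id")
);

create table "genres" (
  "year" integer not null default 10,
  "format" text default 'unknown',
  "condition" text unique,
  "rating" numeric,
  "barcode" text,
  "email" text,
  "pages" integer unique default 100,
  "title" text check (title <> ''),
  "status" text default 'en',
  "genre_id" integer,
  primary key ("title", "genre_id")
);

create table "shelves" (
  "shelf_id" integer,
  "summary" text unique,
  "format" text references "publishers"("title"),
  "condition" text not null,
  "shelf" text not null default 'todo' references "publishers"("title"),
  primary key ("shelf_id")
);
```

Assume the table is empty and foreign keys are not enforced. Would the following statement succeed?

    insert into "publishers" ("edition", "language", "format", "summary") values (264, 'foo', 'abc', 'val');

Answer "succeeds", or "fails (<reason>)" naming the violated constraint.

succeeds

NOT NULL columns: address defaults to 'unknown'; condition defaults to 'none'; edition is supplied; title defaults to 'unknown'.
CHECK constraints: 264 satisfies (edition >= 0); 'abc' satisfies (length(format) <= 50); 'val' satisfies (summary <> '').
No constraint is violated.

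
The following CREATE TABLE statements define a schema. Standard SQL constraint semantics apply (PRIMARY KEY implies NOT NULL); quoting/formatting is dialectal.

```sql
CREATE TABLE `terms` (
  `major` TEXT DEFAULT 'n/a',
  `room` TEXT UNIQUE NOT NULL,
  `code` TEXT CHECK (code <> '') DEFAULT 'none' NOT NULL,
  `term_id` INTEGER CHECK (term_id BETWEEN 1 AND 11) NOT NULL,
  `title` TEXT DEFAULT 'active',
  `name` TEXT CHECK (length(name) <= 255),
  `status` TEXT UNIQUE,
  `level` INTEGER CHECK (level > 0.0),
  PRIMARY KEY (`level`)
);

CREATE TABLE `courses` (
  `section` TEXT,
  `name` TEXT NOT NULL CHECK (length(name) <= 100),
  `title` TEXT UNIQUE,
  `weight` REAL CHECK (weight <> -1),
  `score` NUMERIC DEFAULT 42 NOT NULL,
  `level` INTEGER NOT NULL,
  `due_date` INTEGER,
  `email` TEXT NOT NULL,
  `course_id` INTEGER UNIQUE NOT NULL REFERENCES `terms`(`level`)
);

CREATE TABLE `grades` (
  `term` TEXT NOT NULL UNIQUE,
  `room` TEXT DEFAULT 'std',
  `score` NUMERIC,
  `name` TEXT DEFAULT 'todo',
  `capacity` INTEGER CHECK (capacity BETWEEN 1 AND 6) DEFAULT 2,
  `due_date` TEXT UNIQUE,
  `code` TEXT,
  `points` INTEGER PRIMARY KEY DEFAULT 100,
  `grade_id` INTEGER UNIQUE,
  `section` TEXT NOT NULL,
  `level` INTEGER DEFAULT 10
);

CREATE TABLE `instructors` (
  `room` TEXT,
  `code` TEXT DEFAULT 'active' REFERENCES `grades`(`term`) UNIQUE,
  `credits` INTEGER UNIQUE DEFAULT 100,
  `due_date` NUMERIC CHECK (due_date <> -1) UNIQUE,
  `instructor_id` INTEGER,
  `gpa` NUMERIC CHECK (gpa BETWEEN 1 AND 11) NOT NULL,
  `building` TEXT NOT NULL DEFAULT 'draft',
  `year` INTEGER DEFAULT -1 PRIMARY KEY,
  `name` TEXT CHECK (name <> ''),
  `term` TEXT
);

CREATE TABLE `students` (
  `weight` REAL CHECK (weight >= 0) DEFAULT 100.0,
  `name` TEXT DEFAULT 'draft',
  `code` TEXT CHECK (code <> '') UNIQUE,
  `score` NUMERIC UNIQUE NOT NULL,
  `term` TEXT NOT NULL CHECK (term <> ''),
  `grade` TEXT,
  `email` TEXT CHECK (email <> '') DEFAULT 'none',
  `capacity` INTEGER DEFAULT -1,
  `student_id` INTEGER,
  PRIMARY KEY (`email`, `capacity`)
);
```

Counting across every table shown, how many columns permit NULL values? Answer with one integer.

28

terms: 4 nullable (major, title, name, status — PK (level) and explicit NOT NULL columns excluded).
courses: 4 nullable (section, title, weight, due_date — PK none and explicit NOT NULL columns excluded).
grades: 8 nullable (room, score, name, capacity, due_date, code, grade_id, level — PK (points) and explicit NOT NULL columns excluded).
instructors: 7 nullable (room, code, credits, due_date, instructor_id, name, term — PK (year) and explicit NOT NULL columns excluded).
students: 5 nullable (weight, name, code, grade, student_id — PK (email, capacity) and explicit NOT NULL columns excluded).
Total: 4 + 4 + 8 + 7 + 5 = 28.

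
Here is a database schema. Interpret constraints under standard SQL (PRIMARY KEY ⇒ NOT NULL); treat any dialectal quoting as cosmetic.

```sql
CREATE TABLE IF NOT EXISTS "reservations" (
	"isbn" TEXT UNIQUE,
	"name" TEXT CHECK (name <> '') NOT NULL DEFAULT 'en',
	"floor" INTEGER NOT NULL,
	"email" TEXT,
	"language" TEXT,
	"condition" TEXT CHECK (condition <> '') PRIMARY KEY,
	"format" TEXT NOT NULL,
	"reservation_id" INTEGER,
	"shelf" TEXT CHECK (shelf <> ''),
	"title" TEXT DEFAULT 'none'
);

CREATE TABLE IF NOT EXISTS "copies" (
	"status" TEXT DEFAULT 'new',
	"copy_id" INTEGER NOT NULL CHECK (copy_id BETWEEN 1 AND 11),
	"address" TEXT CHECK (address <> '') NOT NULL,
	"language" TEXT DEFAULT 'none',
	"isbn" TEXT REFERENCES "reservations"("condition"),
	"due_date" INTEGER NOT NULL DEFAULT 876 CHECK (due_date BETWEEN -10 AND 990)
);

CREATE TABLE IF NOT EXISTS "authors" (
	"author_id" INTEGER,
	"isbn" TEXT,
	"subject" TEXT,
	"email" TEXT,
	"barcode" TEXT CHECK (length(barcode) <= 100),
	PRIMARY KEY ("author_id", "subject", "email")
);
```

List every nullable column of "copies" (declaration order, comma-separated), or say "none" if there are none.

- status: DEFAULT only fills an omitted column; an explicit NULL is still allowed → nullable.
- copy_id: declared NOT NULL → not nullable.
- address: declared NOT NULL → not nullable.
- language: DEFAULT only fills an omitted column; an explicit NULL is still allowed → nullable.
- isbn: a foreign key column may be NULL unless separately constrained → nullable.
- due_date: declared NOT NULL → not nullable.

status, language, isbn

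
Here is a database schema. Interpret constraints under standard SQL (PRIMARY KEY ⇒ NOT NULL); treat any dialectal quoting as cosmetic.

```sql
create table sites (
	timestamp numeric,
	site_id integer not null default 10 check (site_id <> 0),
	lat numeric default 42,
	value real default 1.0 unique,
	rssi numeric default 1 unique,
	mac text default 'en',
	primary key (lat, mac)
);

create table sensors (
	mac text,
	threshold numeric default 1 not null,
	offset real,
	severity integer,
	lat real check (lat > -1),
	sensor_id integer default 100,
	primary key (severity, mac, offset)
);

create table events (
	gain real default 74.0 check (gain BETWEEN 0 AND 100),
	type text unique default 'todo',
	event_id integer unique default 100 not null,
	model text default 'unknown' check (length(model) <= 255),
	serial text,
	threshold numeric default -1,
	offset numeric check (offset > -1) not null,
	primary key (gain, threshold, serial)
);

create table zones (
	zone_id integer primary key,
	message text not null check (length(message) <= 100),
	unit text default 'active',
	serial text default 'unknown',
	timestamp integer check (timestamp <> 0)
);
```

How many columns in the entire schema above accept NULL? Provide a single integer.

sites: 3 nullable (timestamp, value, rssi — PK (lat, mac) and explicit NOT NULL columns excluded).
sensors: 2 nullable (lat, sensor_id — PK (severity, mac, offset) and explicit NOT NULL columns excluded).
events: 2 nullable (type, model — PK (gain, threshold, serial) and explicit NOT NULL columns excluded).
zones: 3 nullable (unit, serial, timestamp — PK (zone_id) and explicit NOT NULL columns excluded).
Total: 3 + 2 + 2 + 3 = 10.

10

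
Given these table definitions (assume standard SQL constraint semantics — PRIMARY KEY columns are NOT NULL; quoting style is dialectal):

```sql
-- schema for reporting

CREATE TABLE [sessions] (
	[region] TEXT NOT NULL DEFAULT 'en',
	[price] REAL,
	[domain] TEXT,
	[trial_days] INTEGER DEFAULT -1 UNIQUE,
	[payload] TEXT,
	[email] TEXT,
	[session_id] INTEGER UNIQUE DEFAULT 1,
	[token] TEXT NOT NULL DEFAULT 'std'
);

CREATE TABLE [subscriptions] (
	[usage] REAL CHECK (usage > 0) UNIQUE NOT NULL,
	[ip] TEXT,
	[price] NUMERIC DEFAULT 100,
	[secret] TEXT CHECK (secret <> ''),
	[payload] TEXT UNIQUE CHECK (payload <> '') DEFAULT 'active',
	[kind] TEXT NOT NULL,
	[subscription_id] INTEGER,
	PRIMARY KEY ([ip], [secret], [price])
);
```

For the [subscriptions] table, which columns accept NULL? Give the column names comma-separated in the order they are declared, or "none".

payload, subscription_id

- usage: declared NOT NULL → not nullable.
- ip: part of the PRIMARY KEY, which implies NOT NULL → not nullable.
- price: part of the PRIMARY KEY, which implies NOT NULL → not nullable.
- secret: part of the PRIMARY KEY, which implies NOT NULL → not nullable.
- payload: CHECK does not forbid NULL (a CHECK constraint passes when its expression is NULL) → nullable.
- kind: declared NOT NULL → not nullable.
- subscription_id: no NOT NULL constraint applies → nullable.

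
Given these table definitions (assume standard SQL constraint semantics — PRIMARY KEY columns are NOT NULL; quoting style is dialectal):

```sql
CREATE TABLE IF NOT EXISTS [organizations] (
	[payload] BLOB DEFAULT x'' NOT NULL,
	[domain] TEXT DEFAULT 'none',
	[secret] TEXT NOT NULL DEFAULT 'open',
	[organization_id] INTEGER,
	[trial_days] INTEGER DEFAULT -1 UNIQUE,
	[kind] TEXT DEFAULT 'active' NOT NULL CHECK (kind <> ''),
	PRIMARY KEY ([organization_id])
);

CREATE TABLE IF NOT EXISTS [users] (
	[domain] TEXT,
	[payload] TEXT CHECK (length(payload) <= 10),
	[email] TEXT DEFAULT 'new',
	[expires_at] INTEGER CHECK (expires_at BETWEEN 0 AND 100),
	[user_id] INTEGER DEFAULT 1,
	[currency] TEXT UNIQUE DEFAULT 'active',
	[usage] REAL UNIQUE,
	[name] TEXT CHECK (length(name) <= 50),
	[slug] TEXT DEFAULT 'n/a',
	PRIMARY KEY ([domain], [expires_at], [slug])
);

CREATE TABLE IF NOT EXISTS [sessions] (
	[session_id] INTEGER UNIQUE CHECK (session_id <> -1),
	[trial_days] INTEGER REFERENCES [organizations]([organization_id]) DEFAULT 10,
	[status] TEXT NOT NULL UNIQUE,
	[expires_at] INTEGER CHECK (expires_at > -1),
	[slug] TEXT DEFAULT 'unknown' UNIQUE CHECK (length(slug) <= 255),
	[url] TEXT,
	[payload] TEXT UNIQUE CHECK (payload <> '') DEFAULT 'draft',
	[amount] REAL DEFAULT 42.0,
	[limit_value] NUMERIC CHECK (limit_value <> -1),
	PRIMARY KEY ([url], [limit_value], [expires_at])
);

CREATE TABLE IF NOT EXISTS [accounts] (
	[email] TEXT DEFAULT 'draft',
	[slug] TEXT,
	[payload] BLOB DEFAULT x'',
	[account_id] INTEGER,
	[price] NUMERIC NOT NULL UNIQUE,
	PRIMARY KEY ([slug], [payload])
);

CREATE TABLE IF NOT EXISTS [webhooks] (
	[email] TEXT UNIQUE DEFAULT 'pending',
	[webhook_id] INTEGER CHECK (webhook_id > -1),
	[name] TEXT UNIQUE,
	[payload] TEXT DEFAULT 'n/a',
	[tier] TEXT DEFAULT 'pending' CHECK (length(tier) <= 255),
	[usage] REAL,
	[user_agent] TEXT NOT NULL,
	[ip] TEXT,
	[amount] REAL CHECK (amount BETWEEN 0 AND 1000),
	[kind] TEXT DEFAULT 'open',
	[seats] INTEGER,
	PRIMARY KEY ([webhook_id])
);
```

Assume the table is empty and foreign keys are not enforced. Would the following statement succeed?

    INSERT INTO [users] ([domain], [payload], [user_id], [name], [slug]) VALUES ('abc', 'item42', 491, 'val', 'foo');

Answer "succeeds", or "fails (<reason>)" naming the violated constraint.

expires_at is omitted from the column list and has no DEFAULT, so it would receive NULL.
But expires_at is part of the PRIMARY KEY (implied NOT NULL).

fails (NOT NULL on expires_at)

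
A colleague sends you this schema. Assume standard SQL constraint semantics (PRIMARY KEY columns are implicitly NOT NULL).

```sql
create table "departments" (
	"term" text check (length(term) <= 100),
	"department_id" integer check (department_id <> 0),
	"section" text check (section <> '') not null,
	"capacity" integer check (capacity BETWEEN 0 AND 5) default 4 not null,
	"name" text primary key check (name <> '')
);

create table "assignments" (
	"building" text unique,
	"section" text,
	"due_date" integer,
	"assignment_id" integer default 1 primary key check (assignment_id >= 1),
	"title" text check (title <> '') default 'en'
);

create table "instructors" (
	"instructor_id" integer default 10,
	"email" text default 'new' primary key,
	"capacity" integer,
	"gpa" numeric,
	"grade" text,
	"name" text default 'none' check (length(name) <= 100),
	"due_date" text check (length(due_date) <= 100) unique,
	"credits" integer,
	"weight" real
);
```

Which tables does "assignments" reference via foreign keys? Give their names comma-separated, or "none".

No column in assignments has a REFERENCES clause.

none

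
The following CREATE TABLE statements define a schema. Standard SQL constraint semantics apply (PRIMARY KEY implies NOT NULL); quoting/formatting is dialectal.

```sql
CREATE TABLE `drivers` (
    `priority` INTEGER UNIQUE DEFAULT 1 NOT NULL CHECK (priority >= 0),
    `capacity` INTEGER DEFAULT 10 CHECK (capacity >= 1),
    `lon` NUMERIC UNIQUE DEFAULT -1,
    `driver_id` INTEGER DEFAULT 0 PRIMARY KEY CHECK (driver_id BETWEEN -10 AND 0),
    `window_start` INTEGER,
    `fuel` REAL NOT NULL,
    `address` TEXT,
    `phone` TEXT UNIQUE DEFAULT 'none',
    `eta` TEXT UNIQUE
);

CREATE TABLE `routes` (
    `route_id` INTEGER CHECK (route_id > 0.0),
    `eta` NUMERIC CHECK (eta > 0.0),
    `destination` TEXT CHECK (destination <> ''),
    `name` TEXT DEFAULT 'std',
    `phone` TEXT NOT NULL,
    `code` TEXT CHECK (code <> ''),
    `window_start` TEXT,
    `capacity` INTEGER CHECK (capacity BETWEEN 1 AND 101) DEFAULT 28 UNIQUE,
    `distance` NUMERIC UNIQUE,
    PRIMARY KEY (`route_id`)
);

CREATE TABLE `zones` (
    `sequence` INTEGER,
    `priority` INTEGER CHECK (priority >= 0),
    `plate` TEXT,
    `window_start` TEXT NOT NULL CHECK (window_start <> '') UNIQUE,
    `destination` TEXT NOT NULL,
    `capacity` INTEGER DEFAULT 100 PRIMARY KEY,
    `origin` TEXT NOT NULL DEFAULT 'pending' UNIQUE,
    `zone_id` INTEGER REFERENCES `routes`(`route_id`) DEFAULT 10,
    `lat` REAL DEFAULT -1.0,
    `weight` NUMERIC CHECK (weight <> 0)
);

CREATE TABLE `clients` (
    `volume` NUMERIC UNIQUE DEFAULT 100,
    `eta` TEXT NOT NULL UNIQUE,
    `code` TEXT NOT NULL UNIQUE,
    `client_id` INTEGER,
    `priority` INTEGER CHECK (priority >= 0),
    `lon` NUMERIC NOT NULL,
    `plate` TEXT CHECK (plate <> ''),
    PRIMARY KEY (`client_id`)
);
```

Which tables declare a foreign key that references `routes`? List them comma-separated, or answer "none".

zones

- zones.zone_id references routes(route_id).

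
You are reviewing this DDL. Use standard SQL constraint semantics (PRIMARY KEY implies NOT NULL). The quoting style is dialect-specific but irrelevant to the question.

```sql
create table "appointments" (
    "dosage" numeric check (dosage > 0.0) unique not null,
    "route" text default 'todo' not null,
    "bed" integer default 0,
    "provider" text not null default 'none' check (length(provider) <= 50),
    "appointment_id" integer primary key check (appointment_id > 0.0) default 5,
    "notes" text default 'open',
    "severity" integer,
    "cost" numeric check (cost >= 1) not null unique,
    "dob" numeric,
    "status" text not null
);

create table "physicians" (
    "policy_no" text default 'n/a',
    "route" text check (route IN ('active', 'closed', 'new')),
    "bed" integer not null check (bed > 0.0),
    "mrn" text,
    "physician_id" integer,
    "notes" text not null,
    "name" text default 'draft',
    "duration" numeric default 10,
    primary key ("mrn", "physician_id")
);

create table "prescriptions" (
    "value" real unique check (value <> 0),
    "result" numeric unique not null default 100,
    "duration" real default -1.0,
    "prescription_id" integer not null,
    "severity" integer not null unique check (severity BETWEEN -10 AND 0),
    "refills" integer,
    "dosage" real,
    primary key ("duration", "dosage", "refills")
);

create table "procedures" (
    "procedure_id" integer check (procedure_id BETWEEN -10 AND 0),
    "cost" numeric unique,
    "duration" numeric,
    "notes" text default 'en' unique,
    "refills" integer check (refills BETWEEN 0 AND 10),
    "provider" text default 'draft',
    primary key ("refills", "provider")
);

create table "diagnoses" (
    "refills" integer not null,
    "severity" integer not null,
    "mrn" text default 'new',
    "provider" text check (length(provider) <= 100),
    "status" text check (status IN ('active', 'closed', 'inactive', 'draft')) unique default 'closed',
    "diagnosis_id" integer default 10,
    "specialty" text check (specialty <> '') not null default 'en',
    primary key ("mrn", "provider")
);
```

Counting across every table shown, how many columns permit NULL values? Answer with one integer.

15

appointments: 4 nullable (bed, notes, severity, dob — PK (appointment_id) and explicit NOT NULL columns excluded).
physicians: 4 nullable (policy_no, route, name, duration — PK (mrn, physician_id) and explicit NOT NULL columns excluded).
prescriptions: 1 nullable (value — PK (duration, dosage, refills) and explicit NOT NULL columns excluded).
procedures: 4 nullable (procedure_id, cost, duration, notes — PK (refills, provider) and explicit NOT NULL columns excluded).
diagnoses: 2 nullable (status, diagnosis_id — PK (mrn, provider) and explicit NOT NULL columns excluded).
Total: 4 + 4 + 1 + 4 + 2 = 15.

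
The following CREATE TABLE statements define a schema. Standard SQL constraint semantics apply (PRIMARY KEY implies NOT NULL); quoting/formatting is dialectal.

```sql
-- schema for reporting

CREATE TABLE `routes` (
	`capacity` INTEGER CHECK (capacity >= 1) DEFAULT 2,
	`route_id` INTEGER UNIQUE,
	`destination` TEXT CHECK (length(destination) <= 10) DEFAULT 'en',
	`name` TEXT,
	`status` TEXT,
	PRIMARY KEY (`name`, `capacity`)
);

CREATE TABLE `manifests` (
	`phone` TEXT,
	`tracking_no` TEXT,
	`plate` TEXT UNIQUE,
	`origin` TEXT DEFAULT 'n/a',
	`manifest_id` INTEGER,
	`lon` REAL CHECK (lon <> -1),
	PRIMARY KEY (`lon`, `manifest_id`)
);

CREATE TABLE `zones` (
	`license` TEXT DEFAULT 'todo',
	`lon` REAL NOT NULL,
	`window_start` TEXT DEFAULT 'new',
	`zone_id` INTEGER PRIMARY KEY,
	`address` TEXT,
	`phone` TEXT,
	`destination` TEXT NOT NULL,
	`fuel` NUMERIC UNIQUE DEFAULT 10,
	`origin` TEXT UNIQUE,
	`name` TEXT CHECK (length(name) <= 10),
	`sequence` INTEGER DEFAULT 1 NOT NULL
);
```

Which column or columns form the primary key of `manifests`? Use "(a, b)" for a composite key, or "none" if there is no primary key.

(lon, manifest_id)

A table-level PRIMARY KEY clause names 2 columns: lon, manifest_id.
This is a composite key — the combination is unique, not each column individually.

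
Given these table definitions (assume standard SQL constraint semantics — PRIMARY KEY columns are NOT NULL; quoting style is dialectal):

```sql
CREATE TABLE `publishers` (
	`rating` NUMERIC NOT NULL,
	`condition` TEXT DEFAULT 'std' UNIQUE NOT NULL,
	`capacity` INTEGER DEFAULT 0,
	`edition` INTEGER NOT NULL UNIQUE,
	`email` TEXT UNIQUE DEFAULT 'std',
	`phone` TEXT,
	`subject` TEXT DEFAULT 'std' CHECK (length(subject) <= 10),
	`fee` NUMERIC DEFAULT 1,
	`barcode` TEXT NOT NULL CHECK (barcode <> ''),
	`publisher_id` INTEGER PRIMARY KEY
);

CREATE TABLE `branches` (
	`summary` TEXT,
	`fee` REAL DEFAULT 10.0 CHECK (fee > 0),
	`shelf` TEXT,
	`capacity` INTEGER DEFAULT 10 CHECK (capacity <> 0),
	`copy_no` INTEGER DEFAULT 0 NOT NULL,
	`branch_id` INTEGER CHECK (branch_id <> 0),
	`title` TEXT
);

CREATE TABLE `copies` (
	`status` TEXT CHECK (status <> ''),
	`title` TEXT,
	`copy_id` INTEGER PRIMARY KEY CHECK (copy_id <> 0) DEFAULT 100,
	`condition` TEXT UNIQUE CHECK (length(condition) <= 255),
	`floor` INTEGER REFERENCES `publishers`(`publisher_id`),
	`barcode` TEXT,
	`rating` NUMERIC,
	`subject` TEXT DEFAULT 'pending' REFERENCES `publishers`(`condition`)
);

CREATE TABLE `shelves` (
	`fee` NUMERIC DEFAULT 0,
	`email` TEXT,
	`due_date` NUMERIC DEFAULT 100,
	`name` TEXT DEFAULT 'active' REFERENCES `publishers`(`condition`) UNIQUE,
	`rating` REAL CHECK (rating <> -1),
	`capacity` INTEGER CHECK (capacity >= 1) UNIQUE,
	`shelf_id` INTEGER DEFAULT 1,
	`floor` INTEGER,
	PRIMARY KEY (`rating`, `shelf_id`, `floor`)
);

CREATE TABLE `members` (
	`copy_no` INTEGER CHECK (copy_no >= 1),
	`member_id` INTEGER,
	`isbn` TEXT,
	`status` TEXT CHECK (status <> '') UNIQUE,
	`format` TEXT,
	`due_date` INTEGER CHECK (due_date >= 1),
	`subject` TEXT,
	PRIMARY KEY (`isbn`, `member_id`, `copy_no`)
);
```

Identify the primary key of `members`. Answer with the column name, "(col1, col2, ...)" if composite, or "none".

A table-level PRIMARY KEY clause names 3 columns: isbn, member_id, copy_no.
This is a composite key — the combination is unique, not each column individually.

(isbn, member_id, copy_no)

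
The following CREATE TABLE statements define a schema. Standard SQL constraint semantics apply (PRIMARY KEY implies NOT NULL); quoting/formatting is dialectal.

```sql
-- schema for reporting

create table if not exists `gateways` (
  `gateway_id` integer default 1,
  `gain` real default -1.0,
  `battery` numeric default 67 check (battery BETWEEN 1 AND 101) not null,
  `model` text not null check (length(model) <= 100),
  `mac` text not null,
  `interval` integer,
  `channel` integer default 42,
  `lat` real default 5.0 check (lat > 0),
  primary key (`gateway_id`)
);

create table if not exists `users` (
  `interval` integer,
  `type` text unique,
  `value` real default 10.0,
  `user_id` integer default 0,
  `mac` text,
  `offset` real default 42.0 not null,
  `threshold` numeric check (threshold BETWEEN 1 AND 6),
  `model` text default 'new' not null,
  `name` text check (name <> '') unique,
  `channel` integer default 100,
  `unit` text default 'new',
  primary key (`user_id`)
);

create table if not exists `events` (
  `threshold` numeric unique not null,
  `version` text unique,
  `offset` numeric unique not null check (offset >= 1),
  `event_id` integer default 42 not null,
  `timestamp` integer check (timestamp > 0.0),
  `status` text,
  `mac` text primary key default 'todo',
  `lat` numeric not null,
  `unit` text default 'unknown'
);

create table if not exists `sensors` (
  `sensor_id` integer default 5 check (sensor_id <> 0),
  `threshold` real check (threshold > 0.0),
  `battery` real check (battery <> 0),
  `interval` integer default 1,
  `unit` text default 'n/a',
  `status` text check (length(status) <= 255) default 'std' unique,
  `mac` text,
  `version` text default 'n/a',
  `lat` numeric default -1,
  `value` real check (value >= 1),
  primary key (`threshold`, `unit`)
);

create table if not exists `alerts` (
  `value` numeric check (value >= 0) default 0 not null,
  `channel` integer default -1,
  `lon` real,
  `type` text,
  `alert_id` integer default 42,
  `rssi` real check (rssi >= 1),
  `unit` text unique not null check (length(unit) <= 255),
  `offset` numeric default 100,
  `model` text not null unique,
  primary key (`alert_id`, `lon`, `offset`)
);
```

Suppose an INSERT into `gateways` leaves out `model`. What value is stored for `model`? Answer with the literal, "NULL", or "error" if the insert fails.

error

model has no DEFAULT clause.
Omitting it would insert NULL, but it is declared NOT NULL, so the INSERT fails.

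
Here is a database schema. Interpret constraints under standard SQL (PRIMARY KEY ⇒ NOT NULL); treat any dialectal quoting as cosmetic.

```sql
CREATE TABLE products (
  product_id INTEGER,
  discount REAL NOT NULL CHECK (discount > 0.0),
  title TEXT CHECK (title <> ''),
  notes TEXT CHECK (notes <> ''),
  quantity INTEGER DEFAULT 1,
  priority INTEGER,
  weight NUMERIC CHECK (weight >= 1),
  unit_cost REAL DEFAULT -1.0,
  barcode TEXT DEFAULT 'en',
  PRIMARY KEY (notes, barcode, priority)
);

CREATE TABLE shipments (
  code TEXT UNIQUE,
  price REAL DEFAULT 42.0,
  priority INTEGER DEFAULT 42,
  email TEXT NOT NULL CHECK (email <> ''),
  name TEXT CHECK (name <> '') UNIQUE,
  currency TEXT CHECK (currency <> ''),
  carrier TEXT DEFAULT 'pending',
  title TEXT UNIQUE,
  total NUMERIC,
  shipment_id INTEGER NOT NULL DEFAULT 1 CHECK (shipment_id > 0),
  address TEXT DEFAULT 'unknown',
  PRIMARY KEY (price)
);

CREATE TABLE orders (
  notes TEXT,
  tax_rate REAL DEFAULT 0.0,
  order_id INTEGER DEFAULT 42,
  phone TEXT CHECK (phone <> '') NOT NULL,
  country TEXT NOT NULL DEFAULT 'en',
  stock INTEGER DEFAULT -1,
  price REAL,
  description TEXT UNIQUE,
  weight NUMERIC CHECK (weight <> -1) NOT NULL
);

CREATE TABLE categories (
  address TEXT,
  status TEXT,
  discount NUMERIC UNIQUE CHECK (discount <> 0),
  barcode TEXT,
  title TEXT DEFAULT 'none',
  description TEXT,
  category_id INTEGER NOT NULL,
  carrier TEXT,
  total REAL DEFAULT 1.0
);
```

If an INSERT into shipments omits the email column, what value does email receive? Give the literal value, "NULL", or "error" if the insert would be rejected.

error

email has no DEFAULT clause.
Omitting it would insert NULL, but it is declared NOT NULL, so the INSERT fails.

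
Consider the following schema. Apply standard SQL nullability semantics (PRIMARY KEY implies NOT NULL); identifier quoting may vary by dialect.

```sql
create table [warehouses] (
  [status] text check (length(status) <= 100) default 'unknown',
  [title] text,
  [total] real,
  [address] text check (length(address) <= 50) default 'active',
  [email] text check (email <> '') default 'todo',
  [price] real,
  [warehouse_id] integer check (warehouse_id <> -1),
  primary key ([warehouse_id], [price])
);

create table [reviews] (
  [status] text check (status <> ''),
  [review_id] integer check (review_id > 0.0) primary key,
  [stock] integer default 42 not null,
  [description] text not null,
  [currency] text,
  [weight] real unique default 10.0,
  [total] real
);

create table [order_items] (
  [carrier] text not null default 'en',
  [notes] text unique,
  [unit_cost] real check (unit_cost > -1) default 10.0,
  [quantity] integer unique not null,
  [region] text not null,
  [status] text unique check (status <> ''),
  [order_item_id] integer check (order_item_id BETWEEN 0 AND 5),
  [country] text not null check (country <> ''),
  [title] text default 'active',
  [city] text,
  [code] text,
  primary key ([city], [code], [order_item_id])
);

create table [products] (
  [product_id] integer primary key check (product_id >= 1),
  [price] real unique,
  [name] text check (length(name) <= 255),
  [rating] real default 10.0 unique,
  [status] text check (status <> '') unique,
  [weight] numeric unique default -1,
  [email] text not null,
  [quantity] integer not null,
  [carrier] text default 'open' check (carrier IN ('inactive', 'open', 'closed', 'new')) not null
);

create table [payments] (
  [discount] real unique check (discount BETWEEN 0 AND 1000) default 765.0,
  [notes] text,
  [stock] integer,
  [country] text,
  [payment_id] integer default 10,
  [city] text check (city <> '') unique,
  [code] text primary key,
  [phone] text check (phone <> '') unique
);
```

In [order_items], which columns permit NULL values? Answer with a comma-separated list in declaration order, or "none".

notes, unit_cost, status, title

- carrier: declared NOT NULL → not nullable.
- notes: UNIQUE does not imply NOT NULL → nullable.
- unit_cost: CHECK does not forbid NULL (a CHECK constraint passes when its expression is NULL) → nullable.
- quantity: declared NOT NULL → not nullable.
- region: declared NOT NULL → not nullable.
- status: CHECK does not forbid NULL (a CHECK constraint passes when its expression is NULL) → nullable.
- order_item_id: part of the PRIMARY KEY, which implies NOT NULL → not nullable.
- country: declared NOT NULL → not nullable.
- title: DEFAULT only fills an omitted column; an explicit NULL is still allowed → nullable.
- city: part of the PRIMARY KEY, which implies NOT NULL → not nullable.
- code: part of the PRIMARY KEY, which implies NOT NULL → not nullable.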